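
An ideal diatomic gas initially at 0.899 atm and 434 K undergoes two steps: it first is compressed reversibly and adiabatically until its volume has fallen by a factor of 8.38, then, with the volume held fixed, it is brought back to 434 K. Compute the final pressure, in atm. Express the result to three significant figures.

P₃ ≈ 7.53 atm

For a diatomic ideal gas γ = 7/5.
Adiabatic step (PV^γ = const): P₂ = 0.899×8.38^(7/5) = 17.63 atm; T₂ = 434×8.38^(2/5) = 1016 K.
Isochoric: P₃ = P₂(T₃/T₂) = 17.63 × (434/1016) = 7.534 atm.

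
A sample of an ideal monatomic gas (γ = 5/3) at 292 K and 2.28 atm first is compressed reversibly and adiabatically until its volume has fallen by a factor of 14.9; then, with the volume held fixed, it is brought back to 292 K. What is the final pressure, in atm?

Adiabatic step (PV^γ = const): P₂ = 2.28×14.9^(5/3) = 205.7 atm; T₂ = 292×14.9^(2/3) = 1768 K.
Isochoric: P₃ = P₂(T₃/T₂) = 205.7 × (292/1768) = 33.97 atm.

P₃ ≈ 34.0 atm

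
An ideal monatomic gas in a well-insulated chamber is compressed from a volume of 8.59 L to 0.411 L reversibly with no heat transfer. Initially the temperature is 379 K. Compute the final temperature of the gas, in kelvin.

Adiabatic: T₁V₁^(γ−1) = T₂V₂^(γ−1) ⇒ T₂ = T₁ (V₁/V₂)^(γ−1).
For a monatomic ideal gas γ = 5/3, so γ−1 = 2/3.
T₂ = 379 × (8.59/0.411)^(2/3) = 2876 K.

T₂ ≈ 2880 K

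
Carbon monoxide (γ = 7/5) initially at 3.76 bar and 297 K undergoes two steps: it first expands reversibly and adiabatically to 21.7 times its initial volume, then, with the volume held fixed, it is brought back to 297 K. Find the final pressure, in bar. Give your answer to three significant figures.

P₃ ≈ 0.173 bar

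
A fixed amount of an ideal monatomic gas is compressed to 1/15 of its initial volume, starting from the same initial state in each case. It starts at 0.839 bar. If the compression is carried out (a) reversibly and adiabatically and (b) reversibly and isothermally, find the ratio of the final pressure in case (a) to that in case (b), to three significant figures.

P_adiabatic / P_isothermal ≈ 6.08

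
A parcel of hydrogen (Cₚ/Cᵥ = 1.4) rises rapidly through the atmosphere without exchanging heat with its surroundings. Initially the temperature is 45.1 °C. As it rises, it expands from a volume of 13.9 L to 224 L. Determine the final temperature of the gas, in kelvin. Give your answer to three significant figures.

T₂ ≈ 105 K

For a reversible adiabat TV^(γ−1) is constant, so T₂ = T₁ (V₁/V₂)^(γ−1).
T₁ = 45.1 °C = 318.2 K.
T₂ = 318.2 × (13.9/224)^(0.4) = 104.7 K.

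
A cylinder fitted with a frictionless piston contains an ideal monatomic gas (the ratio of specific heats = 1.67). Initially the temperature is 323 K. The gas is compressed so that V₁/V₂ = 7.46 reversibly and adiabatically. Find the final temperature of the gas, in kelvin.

T₂ ≈ 1240 K

For a reversible adiabat TV^(γ−1) is constant, so T₂ = T₁ (V₁/V₂)^(γ−1).
T₂ = 323 × 7.46^(0.67) = 1241 K.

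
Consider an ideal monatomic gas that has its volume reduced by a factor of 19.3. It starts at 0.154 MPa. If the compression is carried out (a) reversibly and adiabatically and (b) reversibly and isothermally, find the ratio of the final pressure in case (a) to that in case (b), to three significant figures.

P_adiabatic / P_isothermal ≈ 7.20

For a monatomic ideal gas γ = 5/3.
Isothermal: P_b = P₁(V₁/V₂) = 0.154×19.3.
Adiabatic: P_a = P₁(V₁/V₂)^γ = 0.154×19.3^(5/3).
P_a/P_b = (V₁/V₂)^(γ−1) = 19.3^(2/3) = 7.195.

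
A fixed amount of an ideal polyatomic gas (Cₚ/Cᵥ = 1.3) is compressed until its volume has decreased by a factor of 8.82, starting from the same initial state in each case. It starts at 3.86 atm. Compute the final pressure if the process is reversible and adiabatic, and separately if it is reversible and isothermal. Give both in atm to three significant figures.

adiabatic: 65.4 atm; isothermal: 34.0 atm

Isothermal: P₂ = P₁(V₁/V₂) = 3.86×8.82 = 34.05 atm.
Adiabatic: P₂ = P₁(V₁/V₂)^γ = 3.86×8.82^(1.3) = 65.42 atm.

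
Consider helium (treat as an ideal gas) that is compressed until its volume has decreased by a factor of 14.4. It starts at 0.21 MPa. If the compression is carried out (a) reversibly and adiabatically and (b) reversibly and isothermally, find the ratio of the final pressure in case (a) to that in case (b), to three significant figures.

For a monatomic ideal gas γ = 5/3.
Isothermal: P_b = P₁(V₁/V₂) = 0.21×14.4.
Adiabatic: P_a = P₁(V₁/V₂)^γ = 0.21×14.4^(5/3).
P_a/P_b = (V₁/V₂)^(γ−1) = 14.4^(2/3) = 5.919.

P_adiabatic / P_isothermal ≈ 5.92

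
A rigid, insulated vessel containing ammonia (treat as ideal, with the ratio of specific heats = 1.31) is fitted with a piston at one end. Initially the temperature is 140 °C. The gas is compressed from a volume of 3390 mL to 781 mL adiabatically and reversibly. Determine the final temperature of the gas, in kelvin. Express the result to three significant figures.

T₂ ≈ 651 K

For a reversible adiabat TV^(γ−1) is constant, so T₂ = T₁ (V₁/V₂)^(γ−1).
T₁ = 140 °C = 413.1 K.
T₂ = 413.1 × (3390/781)^(0.31) = 651.3 K.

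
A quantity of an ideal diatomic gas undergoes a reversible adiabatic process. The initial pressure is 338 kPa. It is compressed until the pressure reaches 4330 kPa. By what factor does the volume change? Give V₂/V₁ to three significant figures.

V₂/V₁ ≈ 0.162

From PV^γ = const, V₂/V₁ = (P₁/P₂)^(1/γ).
For a diatomic ideal gas γ = 7/5.
V₂/V₁ = (338/4330)^(5/7) = 0.1618.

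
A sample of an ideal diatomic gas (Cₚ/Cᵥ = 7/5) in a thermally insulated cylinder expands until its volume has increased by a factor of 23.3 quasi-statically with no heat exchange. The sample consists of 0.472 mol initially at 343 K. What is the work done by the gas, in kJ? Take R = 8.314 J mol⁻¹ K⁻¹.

Adiabatic: T₁V₁^(γ−1) = T₂V₂^(γ−1) ⇒ T₂ = T₁ (V₁/V₂)^(γ−1).
T₂ = 343 × (1/23.3)^(2/5) = 97.35 K.
Q = 0, so ΔU = W_on_gas = nCᵥΔT with Cᵥ = R/(γ−1) = 20.79 J/(mol·K).
ΔU = 0.472 × 20.79 × (97.35 − 343) = -2410 J.
Work done by the gas = −ΔU = 2410 J.

W ≈ 2.41 kJ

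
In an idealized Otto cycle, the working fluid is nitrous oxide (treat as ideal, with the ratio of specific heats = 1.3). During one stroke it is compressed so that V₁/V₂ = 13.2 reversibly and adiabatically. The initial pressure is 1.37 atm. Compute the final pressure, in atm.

P₂ ≈ 39.2 atm

Since PV^γ is constant along a reversible adiabat, P₂ = P₁ (V₁/V₂)^γ.
P₂ = 1.37 × 13.2^(1.3) = 39.22 atm.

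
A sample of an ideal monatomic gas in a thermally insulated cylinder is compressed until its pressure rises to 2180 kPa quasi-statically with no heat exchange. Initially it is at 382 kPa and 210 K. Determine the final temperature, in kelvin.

Along an adiabat T P^((1−γ)/γ) is constant, so T₂ = T₁ (P₂/P₁)^((γ−1)/γ).
For a monatomic ideal gas γ = 5/3, so (γ−1)/γ = 2/5.
T₂ = 210 × (2180/382)^(2/5) = 421.5 K.

T₂ ≈ 421 K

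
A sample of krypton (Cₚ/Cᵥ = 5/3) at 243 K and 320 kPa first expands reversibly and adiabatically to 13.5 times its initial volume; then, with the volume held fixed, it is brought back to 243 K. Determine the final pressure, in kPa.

P₃ ≈ 23.7 kPa

Adiabatic step (PV^γ = const): P₂ = 320×(1/13.5)^(5/3) = 4.181 kPa; T₂ = 243×(1/13.5)^(2/3) = 42.86 K.
Isochoric: P₃ = P₂(T₃/T₂) = 4.181 × (243/42.86) = 23.7 kPa.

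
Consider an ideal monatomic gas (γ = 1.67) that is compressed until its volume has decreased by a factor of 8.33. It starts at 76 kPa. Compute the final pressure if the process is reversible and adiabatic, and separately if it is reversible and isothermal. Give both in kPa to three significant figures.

Isothermal: P₂ = P₁(V₁/V₂) = 76×8.33 = 633.1 kPa.
Adiabatic: P₂ = P₁(V₁/V₂)^γ = 76×8.33^(1.67) = 2620 kPa.

adiabatic: 2620 kPa; isothermal: 633 kPa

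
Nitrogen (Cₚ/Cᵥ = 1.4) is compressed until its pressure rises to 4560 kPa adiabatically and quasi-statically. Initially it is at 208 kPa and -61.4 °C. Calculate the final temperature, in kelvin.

T₂ ≈ 512 K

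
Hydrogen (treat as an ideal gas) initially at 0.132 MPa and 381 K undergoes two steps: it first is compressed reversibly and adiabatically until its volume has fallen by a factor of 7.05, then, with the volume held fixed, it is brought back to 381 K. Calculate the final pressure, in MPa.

For a diatomic ideal gas γ = 7/5.
Adiabatic step (PV^γ = const): P₂ = 0.132×7.05^(7/5) = 2.033 MPa; T₂ = 381×7.05^(2/5) = 832.1 K.
Isochoric: P₃ = P₂(T₃/T₂) = 2.033 × (381/832.1) = 0.9306 MPa.

P₃ ≈ 0.931 MPa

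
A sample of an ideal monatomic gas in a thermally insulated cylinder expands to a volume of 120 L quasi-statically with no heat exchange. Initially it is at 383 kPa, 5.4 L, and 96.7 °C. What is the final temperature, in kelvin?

For a reversible adiabat TV^(γ−1) is constant, so T₂ = T₁ (V₁/V₂)^(γ−1).
γ = 5/3 for a monatomic ideal gas.
T₁ = 96.7 °C = 369.8 K.
T₂ = 369.8 × (5.4/120)^(2/3) = 46.79 K.

T₂ ≈ 46.8 K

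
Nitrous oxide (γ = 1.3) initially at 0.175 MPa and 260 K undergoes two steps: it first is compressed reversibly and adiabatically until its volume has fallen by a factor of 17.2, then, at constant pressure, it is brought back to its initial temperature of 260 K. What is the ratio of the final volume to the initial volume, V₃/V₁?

V₃/V₁ ≈ 0.0248

Adiabatic step: V₂/V₁ = 0.05814; T₂ = T₁·17.2^(0.3) = 610.4 K.
Isobaric step: V₃/V₂ = T₃/T₂ = 260/610.4.
V₃/V₁ = (V₂/V₁)(V₃/V₂) = 0.05814 × (260/610.4) = 0.02476.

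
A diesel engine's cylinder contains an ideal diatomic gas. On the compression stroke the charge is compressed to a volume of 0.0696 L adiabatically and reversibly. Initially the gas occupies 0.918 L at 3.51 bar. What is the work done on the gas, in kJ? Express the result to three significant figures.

γ = 7/5 for a diatomic ideal gas.
P₂ = P₁(V₁/V₂)^γ = 3.51×(0.918/0.0696)^(7/5) = 129.9 bar.
For a reversible adiabat, W_by_gas = (P₁V₁ − P₂V₂)/(γ−1).
W_by = (351000×0.000918 − 1.299×10^7×6.96×10^-5) / (2/5) = -1455 J.
W_on_gas = −W_by = 1455 J.

W ≈ 1.45 kJ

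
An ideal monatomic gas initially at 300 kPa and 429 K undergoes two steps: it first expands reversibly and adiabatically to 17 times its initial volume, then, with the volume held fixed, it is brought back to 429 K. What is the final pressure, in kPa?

P₃ ≈ 17.6 kPa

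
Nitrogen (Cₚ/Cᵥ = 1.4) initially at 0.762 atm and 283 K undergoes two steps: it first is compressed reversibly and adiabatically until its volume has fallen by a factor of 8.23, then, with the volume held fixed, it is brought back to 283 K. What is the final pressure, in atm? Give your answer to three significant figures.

P₃ ≈ 6.27 atm

Adiabatic step (PV^γ = const): P₂ = 0.762×8.23^(1.4) = 14.57 atm; T₂ = 283×8.23^(0.4) = 657.6 K.
Isochoric: P₃ = P₂(T₃/T₂) = 14.57 × (283/657.6) = 6.271 atm.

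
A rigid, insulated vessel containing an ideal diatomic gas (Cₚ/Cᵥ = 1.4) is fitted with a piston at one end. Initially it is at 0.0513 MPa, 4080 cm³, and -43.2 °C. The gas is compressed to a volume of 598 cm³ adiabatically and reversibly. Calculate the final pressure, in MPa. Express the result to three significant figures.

P₂ ≈ 0.755 MPa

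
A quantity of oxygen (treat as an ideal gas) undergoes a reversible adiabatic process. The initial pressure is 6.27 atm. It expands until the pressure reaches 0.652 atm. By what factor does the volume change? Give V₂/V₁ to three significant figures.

From PV^γ = const, V₂/V₁ = (P₁/P₂)^(1/γ).
For a diatomic ideal gas γ = 7/5.
V₂/V₁ = (6.27/0.652)^(5/7) = 5.037.

V₂/V₁ ≈ 5.04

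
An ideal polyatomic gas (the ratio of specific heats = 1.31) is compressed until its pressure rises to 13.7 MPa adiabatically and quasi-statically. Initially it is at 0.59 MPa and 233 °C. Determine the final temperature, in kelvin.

T₂ ≈ 1070 K

Along an adiabat T P^((1−γ)/γ) is constant, so T₂ = T₁ (P₂/P₁)^((γ−1)/γ).
T₁ = 233 °C = 506.1 K.
T₂ = 506.1 × (13.7/0.59)^(0.237) = 1065 K.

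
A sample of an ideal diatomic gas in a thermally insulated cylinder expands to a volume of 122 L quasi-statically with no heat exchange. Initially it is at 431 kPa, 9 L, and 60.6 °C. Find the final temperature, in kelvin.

Adiabatic: T₁V₁^(γ−1) = T₂V₂^(γ−1) ⇒ T₂ = T₁ (V₁/V₂)^(γ−1).
γ = 7/5 for a diatomic ideal gas.
T₁ = 60.6 °C = 333.8 K.
T₂ = 333.8 × (9/122)^(2/5) = 117.6 K.

T₂ ≈ 118 K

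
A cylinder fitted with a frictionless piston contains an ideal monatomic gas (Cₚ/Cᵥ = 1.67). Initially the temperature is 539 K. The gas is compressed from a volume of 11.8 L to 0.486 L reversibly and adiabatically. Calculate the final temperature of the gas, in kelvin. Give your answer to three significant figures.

Adiabatic: T₁V₁^(γ−1) = T₂V₂^(γ−1) ⇒ T₂ = T₁ (V₁/V₂)^(γ−1).
T₂ = 539 × (11.8/0.486)^(0.67) = 4568 K.

T₂ ≈ 4570 K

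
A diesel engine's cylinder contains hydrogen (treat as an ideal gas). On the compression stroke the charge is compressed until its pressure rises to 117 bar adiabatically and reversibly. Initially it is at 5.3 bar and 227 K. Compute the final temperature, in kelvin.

Along an adiabat T P^((1−γ)/γ) is constant, so T₂ = T₁ (P₂/P₁)^((γ−1)/γ).
For a diatomic ideal gas γ = 7/5, so (γ−1)/γ = 2/7.
T₂ = 227 × (117/5.3)^(2/7) = 549.5 K.

T₂ ≈ 550 K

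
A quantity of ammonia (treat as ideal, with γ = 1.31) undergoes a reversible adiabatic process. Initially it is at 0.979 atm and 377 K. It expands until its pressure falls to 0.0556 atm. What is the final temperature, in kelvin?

T₂ ≈ 191 K

Along an adiabat T P^((1−γ)/γ) is constant, so T₂ = T₁ (P₂/P₁)^((γ−1)/γ).
T₂ = 377 × (0.0556/0.979)^(0.237) = 191.2 K.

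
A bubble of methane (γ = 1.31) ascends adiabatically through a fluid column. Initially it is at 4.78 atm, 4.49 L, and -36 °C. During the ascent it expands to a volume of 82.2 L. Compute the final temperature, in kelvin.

T₂ ≈ 96.3 K

Adiabatic: T₁V₁^(γ−1) = T₂V₂^(γ−1) ⇒ T₂ = T₁ (V₁/V₂)^(γ−1).
T₁ = -36 °C = 237.1 K.
T₂ = 237.1 × (4.49/82.2)^(0.31) = 96.3 K.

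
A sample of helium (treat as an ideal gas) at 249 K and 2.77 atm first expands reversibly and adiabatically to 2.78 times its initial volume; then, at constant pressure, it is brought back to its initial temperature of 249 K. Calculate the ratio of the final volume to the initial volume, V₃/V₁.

For a monatomic ideal gas γ = 5/3.
Adiabatic step: V₂/V₁ = 2.78; T₂ = T₁·(1/2.78)^(2/3) = 125.9 K.
Isobaric step: V₃/V₂ = T₃/T₂ = 249/125.9.
V₃/V₁ = (V₂/V₁)(V₃/V₂) = 2.78 × (249/125.9) = 5.496.

V₃/V₁ ≈ 5.50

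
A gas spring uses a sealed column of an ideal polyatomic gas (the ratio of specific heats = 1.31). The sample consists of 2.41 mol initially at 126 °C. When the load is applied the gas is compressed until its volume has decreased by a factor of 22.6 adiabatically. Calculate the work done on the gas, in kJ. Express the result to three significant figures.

Adiabatic: T₁V₁^(γ−1) = T₂V₂^(γ−1) ⇒ T₂ = T₁ (V₁/V₂)^(γ−1).
T₁ = 126 °C = 399.1 K.
T₂ = 399.1 × 22.6^(0.31) = 1049 K.
Q = 0, so ΔU = W_on_gas = nCᵥΔT with Cᵥ = R/(γ−1) = 26.82 J/(mol·K).
ΔU = 2.41 × 26.82 × (1049 − 399.1) = 42020 J.

W ≈ 42.0 kJ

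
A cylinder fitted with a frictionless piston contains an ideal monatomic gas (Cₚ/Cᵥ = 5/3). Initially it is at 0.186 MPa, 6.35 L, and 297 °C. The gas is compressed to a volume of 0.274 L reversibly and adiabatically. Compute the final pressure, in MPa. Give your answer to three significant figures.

P₂ ≈ 35.0 MPa

Since PV^γ is constant along a reversible adiabat, P₂ = P₁ (V₁/V₂)^γ.
P₂ = 0.186 × (6.35/0.274)^(5/3) = 35.04 MPa.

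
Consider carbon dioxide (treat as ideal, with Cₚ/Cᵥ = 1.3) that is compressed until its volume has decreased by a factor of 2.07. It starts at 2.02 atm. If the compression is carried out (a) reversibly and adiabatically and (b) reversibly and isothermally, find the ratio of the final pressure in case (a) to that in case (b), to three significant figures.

Isothermal: P_b = P₁(V₁/V₂) = 2.02×2.07.
Adiabatic: P_a = P₁(V₁/V₂)^γ = 2.02×2.07^(1.3).
P_a/P_b = (V₁/V₂)^(γ−1) = 2.07^(0.3) = 1.244.

P_adiabatic / P_isothermal ≈ 1.24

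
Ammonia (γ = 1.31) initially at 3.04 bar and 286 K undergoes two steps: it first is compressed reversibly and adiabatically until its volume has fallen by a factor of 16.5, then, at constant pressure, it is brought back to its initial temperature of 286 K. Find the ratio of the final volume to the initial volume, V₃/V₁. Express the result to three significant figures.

Adiabatic step: V₂/V₁ = 0.06061; T₂ = T₁·16.5^(0.31) = 682 K.
Isobaric step: V₃/V₂ = T₃/T₂ = 286/682.
V₃/V₁ = (V₂/V₁)(V₃/V₂) = 0.06061 × (286/682) = 0.02542.

V₃/V₁ ≈ 0.0254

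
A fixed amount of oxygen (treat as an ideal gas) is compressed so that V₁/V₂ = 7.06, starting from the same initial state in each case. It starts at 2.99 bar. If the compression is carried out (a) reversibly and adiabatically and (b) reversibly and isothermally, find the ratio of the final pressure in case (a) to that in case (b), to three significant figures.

P_adiabatic / P_isothermal ≈ 2.19

For a diatomic ideal gas γ = 7/5.
Isothermal: P_b = P₁(V₁/V₂) = 2.99×7.06.
Adiabatic: P_a = P₁(V₁/V₂)^γ = 2.99×7.06^(7/5).
P_a/P_b = (V₁/V₂)^(γ−1) = 7.06^(2/5) = 2.185.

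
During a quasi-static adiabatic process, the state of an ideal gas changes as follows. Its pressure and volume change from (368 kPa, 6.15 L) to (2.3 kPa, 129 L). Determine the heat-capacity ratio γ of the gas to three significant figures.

PV^γ = const ⇒ γ = ln(P₂/P₁) / ln(V₁/V₂).
γ = ln(2.3/368) / ln(6.15/129) = 1.668.

γ ≈ 1.67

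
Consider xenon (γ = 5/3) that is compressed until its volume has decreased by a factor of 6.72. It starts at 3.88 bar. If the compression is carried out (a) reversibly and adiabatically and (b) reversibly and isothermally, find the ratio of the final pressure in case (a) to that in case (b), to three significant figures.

P_adiabatic / P_isothermal ≈ 3.56

Isothermal: P_b = P₁(V₁/V₂) = 3.88×6.72.
Adiabatic: P_a = P₁(V₁/V₂)^γ = 3.88×6.72^(5/3).
P_a/P_b = (V₁/V₂)^(γ−1) = 6.72^(2/3) = 3.561.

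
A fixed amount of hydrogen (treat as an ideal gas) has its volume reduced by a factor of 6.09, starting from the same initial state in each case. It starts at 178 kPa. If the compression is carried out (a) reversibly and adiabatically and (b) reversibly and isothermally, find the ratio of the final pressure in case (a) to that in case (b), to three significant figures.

P_adiabatic / P_isothermal ≈ 2.06

For a diatomic ideal gas γ = 7/5.
Isothermal: P_b = P₁(V₁/V₂) = 178×6.09.
Adiabatic: P_a = P₁(V₁/V₂)^γ = 178×6.09^(7/5).
P_a/P_b = (V₁/V₂)^(γ−1) = 6.09^(2/5) = 2.06.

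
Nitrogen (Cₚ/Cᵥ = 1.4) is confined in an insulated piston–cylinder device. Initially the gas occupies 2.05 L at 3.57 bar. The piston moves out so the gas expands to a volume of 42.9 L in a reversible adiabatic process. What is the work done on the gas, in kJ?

W ≈ -1.29 kJ

P₂ = P₁(V₁/V₂)^γ = 3.57×(2.05/42.9)^(1.4) = 0.05055 bar.
For a reversible adiabat, W_by_gas = (P₁V₁ − P₂V₂)/(γ−1).
W_by = (357000×0.00205 − 5055×0.0429) / (0.4) = 1288 J.
W_on_gas = −W_by = -1288 J.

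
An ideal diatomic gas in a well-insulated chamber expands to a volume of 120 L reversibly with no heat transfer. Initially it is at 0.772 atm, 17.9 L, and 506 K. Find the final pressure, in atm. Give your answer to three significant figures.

Since PV^γ is constant along a reversible adiabat, P₂ = P₁ (V₁/V₂)^γ.
γ = 7/5 for a diatomic ideal gas.
P₂ = 0.772 × (17.9/120)^(7/5) = 0.0538 atm.

P₂ ≈ 0.0538 atm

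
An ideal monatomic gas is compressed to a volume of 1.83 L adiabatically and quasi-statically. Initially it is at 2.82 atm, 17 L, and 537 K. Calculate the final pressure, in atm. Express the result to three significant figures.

P₂ ≈ 116 atm

Since PV^γ is constant along a reversible adiabat, P₂ = P₁ (V₁/V₂)^γ.
γ = 5/3 for a monatomic ideal gas.
P₂ = 2.82 × (17/1.83)^(5/3) = 115.8 atm.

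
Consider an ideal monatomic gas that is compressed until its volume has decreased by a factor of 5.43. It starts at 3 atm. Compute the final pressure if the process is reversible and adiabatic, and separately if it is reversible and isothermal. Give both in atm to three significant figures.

adiabatic: 50.3 atm; isothermal: 16.3 atm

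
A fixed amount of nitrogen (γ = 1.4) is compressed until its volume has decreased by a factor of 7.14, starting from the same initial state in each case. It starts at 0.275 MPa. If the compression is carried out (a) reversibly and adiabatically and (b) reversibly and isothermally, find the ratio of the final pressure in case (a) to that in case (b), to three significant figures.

P_adiabatic / P_isothermal ≈ 2.20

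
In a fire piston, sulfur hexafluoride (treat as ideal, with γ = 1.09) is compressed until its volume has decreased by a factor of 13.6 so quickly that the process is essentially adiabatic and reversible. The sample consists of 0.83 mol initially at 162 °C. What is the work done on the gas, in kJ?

For a reversible adiabat TV^(γ−1) is constant, so T₂ = T₁ (V₁/V₂)^(γ−1).
T₁ = 162 °C = 435.1 K.
T₂ = 435.1 × 13.6^(0.09) = 550.4 K.
Q = 0, so ΔU = W_on_gas = nCᵥΔT with Cᵥ = R/(γ−1) = 92.38 J/(mol·K).
ΔU = 0.83 × 92.38 × (550.4 − 435.1) = 8835 J.

W ≈ 8.83 kJ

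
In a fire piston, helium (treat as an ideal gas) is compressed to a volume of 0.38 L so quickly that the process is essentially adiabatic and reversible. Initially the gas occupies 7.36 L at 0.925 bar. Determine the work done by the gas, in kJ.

W ≈ -6.34 kJ

γ = 5/3 for a monatomic ideal gas.
P₂ = P₁(V₁/V₂)^γ = 0.925×(7.36/0.38)^(5/3) = 129.2 bar.
For a reversible adiabat, W_by_gas = (P₁V₁ − P₂V₂)/(γ−1).
W_by = (92500×0.00736 − 1.292×10^7×0.00038) / (2/3) = -6344 J.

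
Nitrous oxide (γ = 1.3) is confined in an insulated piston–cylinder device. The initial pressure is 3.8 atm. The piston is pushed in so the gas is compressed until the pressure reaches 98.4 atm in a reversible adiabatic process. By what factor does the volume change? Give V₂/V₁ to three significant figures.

V₂/V₁ ≈ 0.0818

From PV^γ = const, V₂/V₁ = (P₁/P₂)^(1/γ).
V₂/V₁ = (3.8/98.4)^(0.769) = 0.08183.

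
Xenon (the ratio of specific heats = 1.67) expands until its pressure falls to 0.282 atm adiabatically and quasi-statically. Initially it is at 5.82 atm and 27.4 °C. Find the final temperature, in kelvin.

Adiabatic: T₂/T₁ = (P₂/P₁)^((γ−1)/γ).
T₁ = 27.4 °C = 300.5 K.
T₂ = 300.5 × (0.282/5.82)^(0.401) = 89.22 K.

T₂ ≈ 89.2 K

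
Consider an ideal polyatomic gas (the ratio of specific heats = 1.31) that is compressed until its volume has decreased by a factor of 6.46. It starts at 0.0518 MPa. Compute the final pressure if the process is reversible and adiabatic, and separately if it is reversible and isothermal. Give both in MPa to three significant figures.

adiabatic: 0.597 MPa; isothermal: 0.335 MPa

Isothermal: P₂ = P₁(V₁/V₂) = 0.0518×6.46 = 0.3346 MPa.
Adiabatic: P₂ = P₁(V₁/V₂)^γ = 0.0518×6.46^(1.31) = 0.5967 MPa.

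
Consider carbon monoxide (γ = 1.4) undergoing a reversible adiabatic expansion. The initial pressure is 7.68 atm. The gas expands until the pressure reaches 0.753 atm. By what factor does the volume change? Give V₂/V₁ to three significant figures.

From PV^γ = const, V₂/V₁ = (P₁/P₂)^(1/γ).
V₂/V₁ = (7.68/0.753)^(0.714) = 5.253.

V₂/V₁ ≈ 5.25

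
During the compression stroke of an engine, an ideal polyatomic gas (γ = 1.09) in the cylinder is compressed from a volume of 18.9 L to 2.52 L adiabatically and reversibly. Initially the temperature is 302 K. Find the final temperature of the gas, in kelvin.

For a reversible adiabat TV^(γ−1) is constant, so T₂ = T₁ (V₁/V₂)^(γ−1).
T₂ = 302 × (18.9/2.52)^(0.09) = 362 K.

T₂ ≈ 362 K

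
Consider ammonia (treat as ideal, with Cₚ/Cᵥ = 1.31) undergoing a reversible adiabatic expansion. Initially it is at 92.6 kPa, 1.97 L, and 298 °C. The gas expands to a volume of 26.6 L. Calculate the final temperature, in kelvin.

T₂ ≈ 255 K

For a reversible adiabat TV^(γ−1) is constant, so T₂ = T₁ (V₁/V₂)^(γ−1).
T₁ = 298 °C = 571.1 K.
T₂ = 571.1 × (1.97/26.6)^(0.31) = 254.9 K.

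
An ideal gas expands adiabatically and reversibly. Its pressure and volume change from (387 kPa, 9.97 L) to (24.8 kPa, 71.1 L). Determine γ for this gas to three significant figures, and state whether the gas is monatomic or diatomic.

γ ≈ 1.40; diatomic

PV^γ = const ⇒ γ = ln(P₂/P₁) / ln(V₁/V₂).
γ = ln(24.8/387) / ln(9.97/71.1) = 1.399.
γ ≈ 1.40 is close to 7/5, so the gas is diatomic.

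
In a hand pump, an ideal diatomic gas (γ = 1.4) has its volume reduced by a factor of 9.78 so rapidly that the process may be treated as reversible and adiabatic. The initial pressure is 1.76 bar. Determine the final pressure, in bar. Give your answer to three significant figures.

Since PV^γ is constant along a reversible adiabat, P₂ = P₁ (V₁/V₂)^γ.
P₂ = 1.76 × 9.78^(1.4) = 42.85 bar.

P₂ ≈ 42.9 bar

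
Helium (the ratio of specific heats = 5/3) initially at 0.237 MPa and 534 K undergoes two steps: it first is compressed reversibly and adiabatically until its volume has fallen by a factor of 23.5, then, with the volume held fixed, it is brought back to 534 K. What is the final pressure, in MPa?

Adiabatic step (PV^γ = const): P₂ = 0.237×23.5^(5/3) = 45.69 MPa; T₂ = 534×23.5^(2/3) = 4381 K.
Isochoric: P₃ = P₂(T₃/T₂) = 45.69 × (534/4381) = 5.569 MPa.

P₃ ≈ 5.57 MPa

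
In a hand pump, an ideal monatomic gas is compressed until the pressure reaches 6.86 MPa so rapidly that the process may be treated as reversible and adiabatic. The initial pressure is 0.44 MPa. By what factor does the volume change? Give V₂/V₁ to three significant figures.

V₂/V₁ ≈ 0.192

From PV^γ = const, V₂/V₁ = (P₁/P₂)^(1/γ).
For a monatomic ideal gas γ = 5/3.
V₂/V₁ = (0.44/6.86)^(3/5) = 0.1924.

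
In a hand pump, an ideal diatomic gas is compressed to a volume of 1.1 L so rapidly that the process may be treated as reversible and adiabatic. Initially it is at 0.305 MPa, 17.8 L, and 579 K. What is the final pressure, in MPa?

Adiabatic: P₁V₁^γ = P₂V₂^γ ⇒ P₂ = P₁ (V₁/V₂)^γ.
γ = 7/5 for a diatomic ideal gas.
P₂ = 0.305 × (17.8/1.1)^(7/5) = 15.03 MPa.

P₂ ≈ 15.0 MPa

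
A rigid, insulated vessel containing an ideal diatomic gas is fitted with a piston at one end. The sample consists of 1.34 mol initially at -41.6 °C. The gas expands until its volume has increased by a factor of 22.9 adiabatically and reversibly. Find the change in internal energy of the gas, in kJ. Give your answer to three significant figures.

ΔU ≈ -4.61 kJ

Adiabatic: T₁V₁^(γ−1) = T₂V₂^(γ−1) ⇒ T₂ = T₁ (V₁/V₂)^(γ−1).
γ = 7/5 for a diatomic ideal gas, so γ−1 = 2/5.
T₁ = -41.6 °C = 231.5 K.
T₂ = 231.5 × (1/22.9)^(2/5) = 66.18 K.
Q = 0, so ΔU = W_on_gas = nCᵥΔT with Cᵥ = R/(γ−1) = 20.79 J/(mol·K).
ΔU = 1.34 × 20.79 × (66.18 − 231.5) = -4606 J.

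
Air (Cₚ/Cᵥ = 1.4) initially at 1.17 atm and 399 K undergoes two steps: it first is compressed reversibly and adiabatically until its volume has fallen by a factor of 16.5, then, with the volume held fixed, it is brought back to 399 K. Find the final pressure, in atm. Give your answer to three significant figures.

Adiabatic step (PV^γ = const): P₂ = 1.17×16.5^(1.4) = 59.25 atm; T₂ = 399×16.5^(0.4) = 1225 K.
Isochoric: P₃ = P₂(T₃/T₂) = 59.25 × (399/1225) = 19.3 atm.

P₃ ≈ 19.3 atm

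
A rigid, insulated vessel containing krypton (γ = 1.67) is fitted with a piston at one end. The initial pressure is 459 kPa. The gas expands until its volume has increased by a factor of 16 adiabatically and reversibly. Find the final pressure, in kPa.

P₂ ≈ 4.48 kPa

Since PV^γ is constant along a reversible adiabat, P₂ = P₁ (V₁/V₂)^γ.
P₂ = 459 × (1/16)^(1.67) = 4.476 kPa.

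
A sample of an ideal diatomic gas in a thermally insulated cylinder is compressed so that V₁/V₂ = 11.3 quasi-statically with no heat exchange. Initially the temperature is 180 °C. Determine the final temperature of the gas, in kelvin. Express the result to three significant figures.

T₂ ≈ 1200 K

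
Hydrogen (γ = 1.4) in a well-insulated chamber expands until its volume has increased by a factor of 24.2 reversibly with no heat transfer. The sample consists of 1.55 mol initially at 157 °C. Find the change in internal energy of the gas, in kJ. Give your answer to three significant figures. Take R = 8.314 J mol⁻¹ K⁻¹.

ΔU ≈ -9.98 kJ

For a reversible adiabat TV^(γ−1) is constant, so T₂ = T₁ (V₁/V₂)^(γ−1).
T₁ = 157 °C = 430.1 K.
T₂ = 430.1 × (1/24.2)^(0.4) = 120.3 K.
Q = 0, so ΔU = W_on_gas = nCᵥΔT with Cᵥ = R/(γ−1) = 20.79 J/(mol·K).
ΔU = 1.55 × 20.79 × (120.3 − 430.1) = -9984 J.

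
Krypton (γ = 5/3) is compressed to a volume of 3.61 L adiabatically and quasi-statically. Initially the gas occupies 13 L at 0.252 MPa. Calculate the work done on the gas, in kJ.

W ≈ 6.63 kJ

P₂ = P₁(V₁/V₂)^γ = 0.252×(13/3.61)^(5/3) = 2.132 MPa.
For a reversible adiabat, W_by_gas = (P₁V₁ − P₂V₂)/(γ−1).
W_by = (252000×0.013 − 2.132×10^6×0.00361) / (2/3) = -6631 J.
W_on_gas = −W_by = 6631 J.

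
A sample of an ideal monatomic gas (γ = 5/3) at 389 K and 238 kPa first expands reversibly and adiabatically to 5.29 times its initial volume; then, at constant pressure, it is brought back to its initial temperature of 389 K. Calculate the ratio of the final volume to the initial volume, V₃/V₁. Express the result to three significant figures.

V₃/V₁ ≈ 16.1

Adiabatic step: V₂/V₁ = 5.29; T₂ = T₁·(1/5.29)^(2/3) = 128.1 K.
Isobaric step: V₃/V₂ = T₃/T₂ = 389/128.1.
V₃/V₁ = (V₂/V₁)(V₃/V₂) = 5.29 × (389/128.1) = 16.06.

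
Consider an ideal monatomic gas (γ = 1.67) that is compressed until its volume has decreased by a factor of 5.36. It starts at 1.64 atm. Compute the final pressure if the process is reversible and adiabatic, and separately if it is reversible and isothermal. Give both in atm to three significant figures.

adiabatic: 27.1 atm; isothermal: 8.79 atm

Isothermal: P₂ = P₁(V₁/V₂) = 1.64×5.36 = 8.79 atm.
Adiabatic: P₂ = P₁(V₁/V₂)^γ = 1.64×5.36^(1.67) = 27.07 atm.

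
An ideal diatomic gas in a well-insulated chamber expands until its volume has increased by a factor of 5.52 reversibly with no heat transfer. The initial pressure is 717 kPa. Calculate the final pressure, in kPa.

Adiabatic: P₁V₁^γ = P₂V₂^γ ⇒ P₂ = P₁ (V₁/V₂)^γ.
For a diatomic ideal gas γ = 7/5.
P₂ = 717 × (1/5.52)^(7/5) = 65.58 kPa.

P₂ ≈ 65.6 kPa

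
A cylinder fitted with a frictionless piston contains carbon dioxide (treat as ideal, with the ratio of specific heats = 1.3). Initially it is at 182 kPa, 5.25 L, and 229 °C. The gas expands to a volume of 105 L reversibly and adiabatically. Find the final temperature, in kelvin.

T₂ ≈ 204 K

Adiabatic: T₁V₁^(γ−1) = T₂V₂^(γ−1) ⇒ T₂ = T₁ (V₁/V₂)^(γ−1).
T₁ = 229 °C = 502.1 K.
T₂ = 502.1 × (5.25/105)^(0.3) = 204.4 K.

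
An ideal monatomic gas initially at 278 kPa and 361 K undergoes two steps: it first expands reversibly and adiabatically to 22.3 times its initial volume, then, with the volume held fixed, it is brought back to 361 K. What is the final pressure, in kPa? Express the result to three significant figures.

P₃ ≈ 12.5 kPa

For a monatomic ideal gas γ = 5/3.
Adiabatic step (PV^γ = const): P₂ = 278×(1/22.3)^(5/3) = 1.574 kPa; T₂ = 361×(1/22.3)^(2/3) = 45.57 K.
Isochoric: P₃ = P₂(T₃/T₂) = 1.574 × (361/45.57) = 12.47 kPa.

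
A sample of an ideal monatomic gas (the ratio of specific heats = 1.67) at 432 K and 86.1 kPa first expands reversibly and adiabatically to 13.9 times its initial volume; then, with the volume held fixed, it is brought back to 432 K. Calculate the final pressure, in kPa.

Adiabatic step (PV^γ = const): P₂ = 86.1×(1/13.9)^(1.67) = 1.062 kPa; T₂ = 432×(1/13.9)^(0.67) = 74.07 K.
Isochoric: P₃ = P₂(T₃/T₂) = 1.062 × (432/74.07) = 6.194 kPa.

P₃ ≈ 6.19 kPa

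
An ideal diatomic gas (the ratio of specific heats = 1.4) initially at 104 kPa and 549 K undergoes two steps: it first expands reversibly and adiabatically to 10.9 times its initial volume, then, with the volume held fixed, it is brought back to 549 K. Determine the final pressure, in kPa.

P₃ ≈ 9.54 kPa

Adiabatic step (PV^γ = const): P₂ = 104×(1/10.9)^(1.4) = 3.67 kPa; T₂ = 549×(1/10.9)^(0.4) = 211.2 K.
Isochoric: P₃ = P₂(T₃/T₂) = 3.67 × (549/211.2) = 9.541 kPa.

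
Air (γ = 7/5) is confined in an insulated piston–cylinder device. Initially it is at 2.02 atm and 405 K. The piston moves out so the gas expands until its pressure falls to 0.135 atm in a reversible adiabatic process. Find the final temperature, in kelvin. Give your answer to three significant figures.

T₂ ≈ 187 K

Along an adiabat T P^((1−γ)/γ) is constant, so T₂ = T₁ (P₂/P₁)^((γ−1)/γ).
T₂ = 405 × (0.135/2.02)^(2/7) = 187 K.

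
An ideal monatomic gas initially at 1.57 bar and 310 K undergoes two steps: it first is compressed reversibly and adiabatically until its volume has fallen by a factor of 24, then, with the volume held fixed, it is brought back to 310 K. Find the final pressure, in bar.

P₃ ≈ 37.7 bar

For a monatomic ideal gas γ = 5/3.
Adiabatic step (PV^γ = const): P₂ = 1.57×24^(5/3) = 313.5 bar; T₂ = 310×24^(2/3) = 2579 K.
Isochoric: P₃ = P₂(T₃/T₂) = 313.5 × (310/2579) = 37.68 bar.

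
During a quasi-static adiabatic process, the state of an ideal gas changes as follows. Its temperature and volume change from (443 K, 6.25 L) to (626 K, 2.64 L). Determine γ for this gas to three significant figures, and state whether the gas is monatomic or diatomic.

γ ≈ 1.40; diatomic

TV^(γ−1) = const ⇒ γ − 1 = ln(T₂/T₁) / ln(V₁/V₂).
γ = 1 + ln(626/443) / ln(6.25/2.64) = 1.401.
γ ≈ 1.40 is close to 7/5, so the gas is diatomic.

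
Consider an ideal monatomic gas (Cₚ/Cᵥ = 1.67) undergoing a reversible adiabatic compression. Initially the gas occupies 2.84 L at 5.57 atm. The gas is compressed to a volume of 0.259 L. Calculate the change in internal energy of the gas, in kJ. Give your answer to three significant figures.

ΔU ≈ 9.51 kJ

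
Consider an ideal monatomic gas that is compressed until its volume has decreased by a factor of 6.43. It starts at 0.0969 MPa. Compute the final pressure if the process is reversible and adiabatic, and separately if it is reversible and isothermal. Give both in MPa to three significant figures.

For a monatomic ideal gas γ = 5/3.
Isothermal: P₂ = P₁(V₁/V₂) = 0.0969×6.43 = 0.6231 MPa.
Adiabatic: P₂ = P₁(V₁/V₂)^γ = 0.0969×6.43^(5/3) = 2.154 MPa.

adiabatic: 2.15 MPa; isothermal: 0.623 MPa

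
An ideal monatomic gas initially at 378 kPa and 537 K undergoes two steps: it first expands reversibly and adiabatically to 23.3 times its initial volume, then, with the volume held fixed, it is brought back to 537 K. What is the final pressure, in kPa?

For a monatomic ideal gas γ = 5/3.
Adiabatic step (PV^γ = const): P₂ = 378×(1/23.3)^(5/3) = 1.989 kPa; T₂ = 537×(1/23.3)^(2/3) = 65.83 K.
Isochoric: P₃ = P₂(T₃/T₂) = 1.989 × (537/65.83) = 16.22 kPa.

P₃ ≈ 16.2 kPa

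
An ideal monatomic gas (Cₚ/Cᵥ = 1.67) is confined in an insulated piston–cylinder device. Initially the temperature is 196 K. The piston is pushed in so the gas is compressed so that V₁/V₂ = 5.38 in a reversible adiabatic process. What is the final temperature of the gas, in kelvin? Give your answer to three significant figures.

Adiabatic: T₁V₁^(γ−1) = T₂V₂^(γ−1) ⇒ T₂ = T₁ (V₁/V₂)^(γ−1).
T₂ = 196 × 5.38^(0.67) = 605.2 K.

T₂ ≈ 605 K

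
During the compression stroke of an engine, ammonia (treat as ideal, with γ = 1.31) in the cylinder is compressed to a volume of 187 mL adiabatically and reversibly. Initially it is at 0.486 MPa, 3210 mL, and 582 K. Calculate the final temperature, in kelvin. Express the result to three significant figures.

For a reversible adiabat TV^(γ−1) is constant, so T₂ = T₁ (V₁/V₂)^(γ−1).
T₂ = 582 × (3210/187)^(0.31) = 1405 K.

T₂ ≈ 1400 K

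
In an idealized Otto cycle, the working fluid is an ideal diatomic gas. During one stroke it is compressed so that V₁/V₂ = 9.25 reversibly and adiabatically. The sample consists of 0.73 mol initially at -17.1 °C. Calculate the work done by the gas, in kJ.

Adiabatic: T₁V₁^(γ−1) = T₂V₂^(γ−1) ⇒ T₂ = T₁ (V₁/V₂)^(γ−1).
γ = 7/5 for a diatomic ideal gas, so γ−1 = 2/5.
T₁ = -17.1 °C = 256 K.
T₂ = 256 × 9.25^(2/5) = 623.4 K.
Q = 0, so ΔU = W_on_gas = nCᵥΔT with Cᵥ = R/(γ−1) = 20.79 J/(mol·K).
ΔU = 0.73 × 20.79 × (623.4 − 256) = 5574 J.
Work done by the gas = −ΔU = -5574 J.

W ≈ -5.57 kJ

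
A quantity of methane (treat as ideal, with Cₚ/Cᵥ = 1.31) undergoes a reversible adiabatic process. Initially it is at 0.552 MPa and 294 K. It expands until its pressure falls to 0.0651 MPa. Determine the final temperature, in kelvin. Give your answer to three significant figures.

T₂ ≈ 177 K

Adiabatic: T₂/T₁ = (P₂/P₁)^((γ−1)/γ).
T₂ = 294 × (0.0651/0.552)^(0.237) = 177.3 K.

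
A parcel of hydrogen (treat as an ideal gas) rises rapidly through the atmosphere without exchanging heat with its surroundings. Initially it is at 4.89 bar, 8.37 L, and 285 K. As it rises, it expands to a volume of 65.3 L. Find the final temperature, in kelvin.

For a reversible adiabat TV^(γ−1) is constant, so T₂ = T₁ (V₁/V₂)^(γ−1).
γ = 7/5 for a diatomic ideal gas.
T₂ = 285 × (8.37/65.3)^(2/5) = 125.3 K.

T₂ ≈ 125 K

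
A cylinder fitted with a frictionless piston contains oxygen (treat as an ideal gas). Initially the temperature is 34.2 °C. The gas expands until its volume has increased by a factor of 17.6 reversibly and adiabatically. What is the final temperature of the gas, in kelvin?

T₂ ≈ 97.6 K

For a reversible adiabat TV^(γ−1) is constant, so T₂ = T₁ (V₁/V₂)^(γ−1).
For a diatomic ideal gas γ = 7/5, so γ−1 = 2/5.
T₁ = 34.2 °C = 307.3 K.
T₂ = 307.3 × (1/17.6)^(2/5) = 97.6 K.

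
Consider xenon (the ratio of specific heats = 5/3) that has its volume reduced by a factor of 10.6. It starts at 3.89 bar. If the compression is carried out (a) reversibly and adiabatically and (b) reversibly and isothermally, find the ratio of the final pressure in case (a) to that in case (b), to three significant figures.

P_adiabatic / P_isothermal ≈ 4.83

Isothermal: P_b = P₁(V₁/V₂) = 3.89×10.6.
Adiabatic: P_a = P₁(V₁/V₂)^γ = 3.89×10.6^(5/3).
P_a/P_b = (V₁/V₂)^(γ−1) = 10.6^(2/3) = 4.825.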